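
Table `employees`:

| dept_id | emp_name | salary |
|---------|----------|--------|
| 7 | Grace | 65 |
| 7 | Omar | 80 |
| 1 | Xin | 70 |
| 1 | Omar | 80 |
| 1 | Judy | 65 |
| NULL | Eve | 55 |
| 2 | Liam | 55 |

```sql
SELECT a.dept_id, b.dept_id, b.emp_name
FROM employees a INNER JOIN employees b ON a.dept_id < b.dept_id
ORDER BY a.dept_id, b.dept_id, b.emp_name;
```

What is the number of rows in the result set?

11

INNER JOIN keeps only pairs where the ON condition holds.
Matching on a.dept_id < b.dept_id. A NULL in a compared column never satisfies the condition.
- a row (dept_id=7): no match → dropped.
- a row (dept_id=7): no match → dropped.
- a row (dept_id=1): matches 3 b row(s) → 3 output row(s).
- a row (dept_id=1): matches 3 b row(s) → 3 output row(s).
- a row (dept_id=1): matches 3 b row(s) → 3 output row(s).
- a row (dept_id=NULL): no match → dropped.
- a row (dept_id=2): matches 2 b row(s) → 2 output row(s).
Total: 11 rows.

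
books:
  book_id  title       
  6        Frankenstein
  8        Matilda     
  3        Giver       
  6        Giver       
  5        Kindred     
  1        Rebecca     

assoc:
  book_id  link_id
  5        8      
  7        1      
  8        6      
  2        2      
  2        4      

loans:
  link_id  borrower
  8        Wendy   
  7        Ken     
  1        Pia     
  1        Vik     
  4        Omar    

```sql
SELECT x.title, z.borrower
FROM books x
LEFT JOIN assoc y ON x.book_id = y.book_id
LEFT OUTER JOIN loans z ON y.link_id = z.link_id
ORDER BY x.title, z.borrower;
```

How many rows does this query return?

6

Step 1 — x LEFT JOIN y on book_id → 6 row(s).
Then LEFT JOIN `loans z` on link_id: each of those 6 rows is kept; rows whose y.link_id has no match in z get NULL for z's columns.
Result: 6 row(s).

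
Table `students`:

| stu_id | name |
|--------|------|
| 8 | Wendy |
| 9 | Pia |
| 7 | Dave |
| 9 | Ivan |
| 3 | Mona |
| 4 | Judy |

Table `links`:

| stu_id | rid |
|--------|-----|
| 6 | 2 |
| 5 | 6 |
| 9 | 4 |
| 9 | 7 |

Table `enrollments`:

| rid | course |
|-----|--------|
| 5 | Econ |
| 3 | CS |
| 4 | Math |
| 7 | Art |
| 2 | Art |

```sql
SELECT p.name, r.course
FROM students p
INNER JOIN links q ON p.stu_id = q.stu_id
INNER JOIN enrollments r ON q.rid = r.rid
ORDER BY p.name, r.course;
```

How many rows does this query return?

Evaluate left to right. First `students p INNER JOIN links q` on stu_id: 4 row(s).
Then INNER JOIN `enrollments r` on rid: keep only rows whose q.rid appears in r.
Result: 4 row(s).

4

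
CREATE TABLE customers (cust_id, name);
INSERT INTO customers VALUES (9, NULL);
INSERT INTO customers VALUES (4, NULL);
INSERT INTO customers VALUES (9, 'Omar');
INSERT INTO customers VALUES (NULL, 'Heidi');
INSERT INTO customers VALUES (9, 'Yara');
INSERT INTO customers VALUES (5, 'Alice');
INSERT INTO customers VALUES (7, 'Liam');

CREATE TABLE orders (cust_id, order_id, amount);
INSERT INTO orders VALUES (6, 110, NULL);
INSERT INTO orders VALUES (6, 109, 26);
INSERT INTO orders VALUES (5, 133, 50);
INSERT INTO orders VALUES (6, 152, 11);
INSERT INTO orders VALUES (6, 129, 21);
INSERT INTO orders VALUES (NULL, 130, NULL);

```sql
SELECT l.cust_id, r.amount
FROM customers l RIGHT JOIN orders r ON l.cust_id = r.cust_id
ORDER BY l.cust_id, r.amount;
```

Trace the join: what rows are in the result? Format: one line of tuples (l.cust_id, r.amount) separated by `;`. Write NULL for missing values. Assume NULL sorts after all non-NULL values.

(5, 50); (NULL, 11); (NULL, 21); (NULL, 26); (NULL, NULL); (NULL, NULL)

RIGHT JOIN keeps every row from `orders`; unmatched rows get NULL for `customers`'s columns.
Matching on l.cust_id = r.cust_id. A NULL in a compared column never satisfies the condition.
- l[0] cust_id=9 → no match.
- l[1] cust_id=4 → no match.
- l[2] cust_id=9 → no match.
- l[3] cust_id=NULL → no match.
- l[4] cust_id=9 → no match.
- l[5] cust_id=5 → 1 match(es) in r → 1 row(s).
- l[6] cust_id=7 → no match.
- plus 5 unmatched r row(s), each kept with NULL l columns.
After projecting and ordering:
l.cust_id | r.amount
5 | 50
NULL | 11
NULL | 21
NULL | 26
NULL | NULL
NULL | NULL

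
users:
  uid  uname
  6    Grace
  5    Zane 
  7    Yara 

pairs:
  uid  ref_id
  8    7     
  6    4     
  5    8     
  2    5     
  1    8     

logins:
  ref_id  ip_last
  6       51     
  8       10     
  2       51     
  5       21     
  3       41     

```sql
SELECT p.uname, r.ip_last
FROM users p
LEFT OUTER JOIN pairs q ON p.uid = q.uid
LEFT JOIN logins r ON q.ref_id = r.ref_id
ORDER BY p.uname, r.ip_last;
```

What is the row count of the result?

Evaluate left to right. First `users p LEFT JOIN pairs q` on uid: 3 row(s).
Then LEFT JOIN `logins r` on ref_id: each of those 3 rows is kept; rows whose q.ref_id has no match in r get NULL for r's columns.
Result: 3 row(s).

3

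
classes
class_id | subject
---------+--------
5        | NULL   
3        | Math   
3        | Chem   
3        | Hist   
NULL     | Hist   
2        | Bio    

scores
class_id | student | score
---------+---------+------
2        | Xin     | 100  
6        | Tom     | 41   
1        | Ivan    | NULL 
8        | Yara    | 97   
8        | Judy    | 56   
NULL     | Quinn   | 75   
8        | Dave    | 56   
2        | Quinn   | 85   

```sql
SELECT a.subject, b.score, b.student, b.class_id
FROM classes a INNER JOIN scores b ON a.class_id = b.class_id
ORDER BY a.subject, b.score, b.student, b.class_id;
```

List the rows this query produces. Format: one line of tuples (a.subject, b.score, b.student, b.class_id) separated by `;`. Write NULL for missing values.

INNER JOIN keeps only pairs where the ON condition holds.
Matching on a.class_id = b.class_id. A NULL in a compared column never satisfies the condition.
- a[0] class_id=5 → no match; dropped.
- a[1] class_id=3 → no match; dropped.
- a[2] class_id=3 → no match; dropped.
- a[3] class_id=3 → no match; dropped.
- a[4] class_id=NULL → no match; dropped.
- a[5] class_id=2 → 2 match(es) in b → 2 row(s).
After projecting and ordering:
a.subject | b.score | b.student | b.class_id
Bio | 85 | Quinn | 2
Bio | 100 | Xin | 2

(Bio, 85, Quinn, 2); (Bio, 100, Xin, 2)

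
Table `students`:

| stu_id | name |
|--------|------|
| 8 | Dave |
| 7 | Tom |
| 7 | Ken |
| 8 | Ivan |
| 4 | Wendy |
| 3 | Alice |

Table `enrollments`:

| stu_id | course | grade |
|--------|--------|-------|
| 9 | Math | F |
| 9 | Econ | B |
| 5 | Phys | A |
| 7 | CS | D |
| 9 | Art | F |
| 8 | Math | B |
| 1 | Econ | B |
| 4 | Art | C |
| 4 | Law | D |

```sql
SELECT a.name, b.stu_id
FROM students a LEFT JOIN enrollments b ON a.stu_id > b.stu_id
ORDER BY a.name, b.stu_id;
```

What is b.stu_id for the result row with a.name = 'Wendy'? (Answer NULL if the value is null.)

1

LEFT JOIN keeps every row from `students`; unmatched rows get NULL for `enrollments`'s columns.
Matching on a.stu_id > b.stu_id.
- a (stu_id=8) pairs with 5 row(s) of b.
- a (stu_id=7) pairs with 4 row(s) of b.
- a (stu_id=7) pairs with 4 row(s) of b.
- a (stu_id=8) pairs with 5 row(s) of b.
- a (stu_id=4) pairs with 1 row(s) of b.
- a (stu_id=3) pairs with 1 row(s) of b.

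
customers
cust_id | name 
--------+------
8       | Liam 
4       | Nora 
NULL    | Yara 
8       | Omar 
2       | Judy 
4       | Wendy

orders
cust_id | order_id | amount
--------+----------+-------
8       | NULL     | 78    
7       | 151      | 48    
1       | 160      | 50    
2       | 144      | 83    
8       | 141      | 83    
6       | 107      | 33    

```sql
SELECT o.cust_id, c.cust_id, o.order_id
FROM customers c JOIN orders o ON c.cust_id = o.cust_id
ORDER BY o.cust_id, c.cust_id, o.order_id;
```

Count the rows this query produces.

INNER JOIN keeps only pairs where the ON condition holds.
Matching on c.cust_id = o.cust_id. A NULL in a compared column never satisfies the condition.
- c row (cust_id=8): matches 2 o row(s) → 2 output row(s).
- c row (cust_id=4): no match → dropped.
- c row (cust_id=NULL): no match → dropped.
- c row (cust_id=8): matches 2 o row(s) → 2 output row(s).
- c row (cust_id=2): matches 1 o row(s) → 1 output row(s).
- c row (cust_id=4): no match → dropped.
Total: 5 rows.

5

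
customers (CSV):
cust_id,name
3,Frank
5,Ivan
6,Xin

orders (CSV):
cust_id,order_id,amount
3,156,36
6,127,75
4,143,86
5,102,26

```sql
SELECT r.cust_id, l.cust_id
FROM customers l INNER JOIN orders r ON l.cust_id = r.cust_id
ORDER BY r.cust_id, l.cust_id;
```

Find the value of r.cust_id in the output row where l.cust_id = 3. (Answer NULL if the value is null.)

INNER JOIN keeps only pairs where the ON condition holds.
Matching on l.cust_id = r.cust_id.
- cust_id=3: 1 matching r row(s), so 1 row(s) emitted.
- cust_id=5: 1 matching r row(s), so 1 row(s) emitted.
- cust_id=6: 1 matching r row(s), so 1 row(s) emitted.

3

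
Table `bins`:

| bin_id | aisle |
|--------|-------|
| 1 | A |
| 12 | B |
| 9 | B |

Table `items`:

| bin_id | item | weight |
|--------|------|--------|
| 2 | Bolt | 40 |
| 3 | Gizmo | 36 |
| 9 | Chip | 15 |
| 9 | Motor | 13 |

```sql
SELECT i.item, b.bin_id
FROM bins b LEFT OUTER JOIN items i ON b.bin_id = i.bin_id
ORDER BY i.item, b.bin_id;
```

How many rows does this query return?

4

LEFT JOIN keeps every row from `bins`; unmatched rows get NULL for `items`'s columns.
Matching on b.bin_id = i.bin_id.
Matched pairs: 2; unmatched b rows kept: 2.
Total: 2 matched + 2 padded = 4 rows.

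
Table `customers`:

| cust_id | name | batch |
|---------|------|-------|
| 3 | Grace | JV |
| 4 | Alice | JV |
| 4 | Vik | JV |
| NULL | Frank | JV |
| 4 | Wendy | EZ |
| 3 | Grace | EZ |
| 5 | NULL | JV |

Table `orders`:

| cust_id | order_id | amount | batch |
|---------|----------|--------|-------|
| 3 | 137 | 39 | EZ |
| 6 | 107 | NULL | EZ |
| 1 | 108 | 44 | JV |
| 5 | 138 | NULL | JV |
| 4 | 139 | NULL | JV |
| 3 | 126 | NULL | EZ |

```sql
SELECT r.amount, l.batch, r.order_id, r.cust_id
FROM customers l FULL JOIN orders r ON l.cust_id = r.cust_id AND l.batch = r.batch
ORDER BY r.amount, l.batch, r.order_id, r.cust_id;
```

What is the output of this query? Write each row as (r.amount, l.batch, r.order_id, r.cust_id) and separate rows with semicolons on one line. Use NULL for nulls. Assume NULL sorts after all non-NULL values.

FULL OUTER JOIN keeps every row from both sides; unmatched rows get NULL for the other side's columns.
Matching on l.cust_id = r.cust_id AND l.batch = r.batch. A NULL in a compared column never satisfies the condition.
- cust_id=3, batch=JV: no r row matches, row kept with r columns NULL.
- cust_id=4, batch=JV: 1 matching r row(s), so 1 row(s) emitted.
- cust_id=4, batch=JV: 1 matching r row(s), so 1 row(s) emitted.
- cust_id=NULL, batch=JV: no r row matches, row kept with r columns NULL.
- cust_id=4, batch=EZ: no r row matches, row kept with r columns NULL.
- cust_id=3, batch=EZ: 2 matching r row(s), so 2 row(s) emitted.
- cust_id=5, batch=JV: 1 matching r row(s), so 1 row(s) emitted.
- 2 row(s) from r found no l partner → padded with NULL.
After projecting and ordering:
r.amount | l.batch | r.order_id | r.cust_id
39 | EZ | 137 | 3
44 | NULL | 108 | 1
NULL | EZ | 126 | 3
NULL | EZ | NULL | NULL
NULL | JV | 138 | 5
NULL | JV | 139 | 4
NULL | JV | 139 | 4
NULL | JV | NULL | NULL
NULL | JV | NULL | NULL
NULL | NULL | 107 | 6

(39, EZ, 137, 3); (44, NULL, 108, 1); (NULL, EZ, 126, 3); (NULL, EZ, NULL, NULL); (NULL, JV, 138, 5); (NULL, JV, 139, 4); (NULL, JV, 139, 4); (NULL, JV, NULL, NULL); (NULL, JV, NULL, NULL); (NULL, NULL, 107, 6)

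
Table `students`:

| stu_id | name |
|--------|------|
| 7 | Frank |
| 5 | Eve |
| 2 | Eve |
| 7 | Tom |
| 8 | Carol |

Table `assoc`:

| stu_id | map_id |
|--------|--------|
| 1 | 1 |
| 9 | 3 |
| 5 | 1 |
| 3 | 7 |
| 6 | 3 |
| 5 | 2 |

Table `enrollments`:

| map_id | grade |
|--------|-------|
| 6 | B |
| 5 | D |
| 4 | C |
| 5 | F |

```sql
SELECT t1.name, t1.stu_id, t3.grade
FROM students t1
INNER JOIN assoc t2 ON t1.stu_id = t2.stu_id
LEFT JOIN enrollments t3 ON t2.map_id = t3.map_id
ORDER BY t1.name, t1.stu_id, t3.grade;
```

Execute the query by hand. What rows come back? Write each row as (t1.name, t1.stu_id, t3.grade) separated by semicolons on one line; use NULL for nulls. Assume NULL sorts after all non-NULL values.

(Eve, 5, NULL); (Eve, 5, NULL)

Evaluate left to right. First `students t1 INNER JOIN assoc t2` on stu_id: 2 row(s).
Then LEFT JOIN `enrollments t3` on map_id: each of those 2 rows is kept; rows whose t2.map_id has no match in t3 get NULL for t3's columns.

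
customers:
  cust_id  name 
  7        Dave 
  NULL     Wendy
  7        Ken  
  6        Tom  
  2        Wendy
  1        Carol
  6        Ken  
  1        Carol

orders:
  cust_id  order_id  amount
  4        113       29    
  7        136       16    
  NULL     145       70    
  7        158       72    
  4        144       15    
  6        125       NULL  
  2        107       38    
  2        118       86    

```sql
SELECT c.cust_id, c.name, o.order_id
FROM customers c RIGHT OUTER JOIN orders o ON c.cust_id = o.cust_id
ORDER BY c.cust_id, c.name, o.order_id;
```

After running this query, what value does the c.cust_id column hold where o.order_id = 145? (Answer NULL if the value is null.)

RIGHT JOIN keeps every row from `orders`; unmatched rows get NULL for `customers`'s columns.
Matching on c.cust_id = o.cust_id. A NULL in a compared column never satisfies the condition.
- c[0] cust_id=7 → 2 match(es) in o → 2 row(s).
- c[1] cust_id=NULL → no match.
- c[2] cust_id=7 → 2 match(es) in o → 2 row(s).
- c[3] cust_id=6 → 1 match(es) in o → 1 row(s).
- c[4] cust_id=2 → 2 match(es) in o → 2 row(s).
- c[5] cust_id=1 → no match.
- c[6] cust_id=6 → 1 match(es) in o → 1 row(s).
- c[7] cust_id=1 → no match.
- 3 row(s) from o found no c partner → padded with NULL.

NULL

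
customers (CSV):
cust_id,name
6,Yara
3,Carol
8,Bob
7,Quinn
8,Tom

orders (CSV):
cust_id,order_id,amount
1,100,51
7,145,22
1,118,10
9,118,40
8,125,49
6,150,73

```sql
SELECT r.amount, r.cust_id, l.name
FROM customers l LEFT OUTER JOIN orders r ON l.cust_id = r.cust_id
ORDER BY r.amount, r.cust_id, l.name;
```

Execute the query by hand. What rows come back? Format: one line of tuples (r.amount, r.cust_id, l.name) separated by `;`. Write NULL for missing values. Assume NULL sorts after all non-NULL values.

LEFT JOIN keeps every row from `customers`; unmatched rows get NULL for `orders`'s columns.
Matching on l.cust_id = r.cust_id.
- l[0] cust_id=6 → 1 match(es) in r → 1 row(s).
- l[1] cust_id=3 → no match; kept with NULLs on the r side.
- l[2] cust_id=8 → 1 match(es) in r → 1 row(s).
- l[3] cust_id=7 → 1 match(es) in r → 1 row(s).
- l[4] cust_id=8 → 1 match(es) in r → 1 row(s).
After projecting and ordering:
r.amount | r.cust_id | l.name
22 | 7 | Quinn
49 | 8 | Bob
49 | 8 | Tom
73 | 6 | Yara
NULL | NULL | Carol

(22, 7, Quinn); (49, 8, Bob); (49, 8, Tom); (73, 6, Yara); (NULL, NULL, Carol)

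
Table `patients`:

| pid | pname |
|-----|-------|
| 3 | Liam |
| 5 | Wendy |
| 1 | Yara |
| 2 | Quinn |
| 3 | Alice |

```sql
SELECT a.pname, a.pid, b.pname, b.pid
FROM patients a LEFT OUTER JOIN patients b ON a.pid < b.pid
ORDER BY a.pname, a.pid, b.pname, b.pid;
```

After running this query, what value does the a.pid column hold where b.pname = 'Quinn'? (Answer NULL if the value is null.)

1

LEFT JOIN keeps every row from `patients a`; unmatched rows get NULL for `patients b`'s columns.
Matching on a.pid < b.pid.
- a[0] pid=3 → 1 match(es) in b → 1 row(s).
- a[1] pid=5 → no match; kept with NULLs on the b side.
- a[2] pid=1 → 4 match(es) in b → 4 row(s).
- a[3] pid=2 → 3 match(es) in b → 3 row(s).
- a[4] pid=3 → 1 match(es) in b → 1 row(s).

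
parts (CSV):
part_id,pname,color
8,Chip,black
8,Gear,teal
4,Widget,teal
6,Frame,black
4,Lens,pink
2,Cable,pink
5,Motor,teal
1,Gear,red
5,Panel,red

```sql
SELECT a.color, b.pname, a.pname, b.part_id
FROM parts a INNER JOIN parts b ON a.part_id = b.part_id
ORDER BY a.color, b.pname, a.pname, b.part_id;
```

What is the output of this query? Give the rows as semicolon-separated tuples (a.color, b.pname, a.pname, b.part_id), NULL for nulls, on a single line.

(black, Chip, Chip, 8); (black, Frame, Frame, 6); (black, Gear, Chip, 8); (pink, Cable, Cable, 2); (pink, Lens, Lens, 4); (pink, Widget, Lens, 4); (red, Gear, Gear, 1); (red, Motor, Panel, 5); (red, Panel, Panel, 5); (teal, Chip, Gear, 8); (teal, Gear, Gear, 8); (teal, Lens, Widget, 4); (teal, Motor, Motor, 5); (teal, Panel, Motor, 5); (teal, Widget, Widget, 4)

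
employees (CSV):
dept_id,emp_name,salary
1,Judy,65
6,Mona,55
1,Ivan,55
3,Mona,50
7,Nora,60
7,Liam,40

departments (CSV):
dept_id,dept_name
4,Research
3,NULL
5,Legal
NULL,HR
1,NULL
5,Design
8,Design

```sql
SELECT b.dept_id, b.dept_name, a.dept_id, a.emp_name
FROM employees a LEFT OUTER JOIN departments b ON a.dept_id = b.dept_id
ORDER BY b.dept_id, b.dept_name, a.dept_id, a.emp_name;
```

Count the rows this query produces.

6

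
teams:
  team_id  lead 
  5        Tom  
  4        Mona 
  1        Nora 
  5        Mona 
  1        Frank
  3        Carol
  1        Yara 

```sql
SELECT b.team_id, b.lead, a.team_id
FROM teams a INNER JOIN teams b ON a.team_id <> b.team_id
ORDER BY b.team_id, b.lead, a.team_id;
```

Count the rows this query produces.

INNER JOIN keeps only pairs where the ON condition holds.
Matching on a.team_id <> b.team_id.
Matched pairs: 34.
Total: 34 rows.

34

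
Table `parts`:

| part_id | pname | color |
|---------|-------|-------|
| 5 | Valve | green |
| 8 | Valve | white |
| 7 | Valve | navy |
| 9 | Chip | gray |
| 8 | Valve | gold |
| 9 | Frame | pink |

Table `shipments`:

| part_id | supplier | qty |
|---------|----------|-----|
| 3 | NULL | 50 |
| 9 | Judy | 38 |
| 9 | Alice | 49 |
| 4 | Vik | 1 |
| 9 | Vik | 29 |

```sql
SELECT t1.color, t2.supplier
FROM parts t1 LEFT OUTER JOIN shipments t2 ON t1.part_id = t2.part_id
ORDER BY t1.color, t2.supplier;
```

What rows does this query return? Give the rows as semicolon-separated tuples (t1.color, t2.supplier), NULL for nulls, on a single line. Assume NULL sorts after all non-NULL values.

LEFT JOIN keeps every row from `parts`; unmatched rows get NULL for `shipments`'s columns.
Matching on t1.part_id = t2.part_id.
- part_id=5: no t2 row matches, row kept with t2 columns NULL.
- part_id=8: no t2 row matches, row kept with t2 columns NULL.
- part_id=7: no t2 row matches, row kept with t2 columns NULL.
- part_id=9: 3 matching t2 row(s), so 3 row(s) emitted.
- part_id=8: no t2 row matches, row kept with t2 columns NULL.
- part_id=9: 3 matching t2 row(s), so 3 row(s) emitted.
After projecting and ordering:
t1.color | t2.supplier
gold | NULL
gray | Alice
gray | Judy
gray | Vik
green | NULL
navy | NULL
pink | Alice
pink | Judy
pink | Vik
white | NULL

(gold, NULL); (gray, Alice); (gray, Judy); (gray, Vik); (green, NULL); (navy, NULL); (pink, Alice); (pink, Judy); (pink, Vik); (white, NULL)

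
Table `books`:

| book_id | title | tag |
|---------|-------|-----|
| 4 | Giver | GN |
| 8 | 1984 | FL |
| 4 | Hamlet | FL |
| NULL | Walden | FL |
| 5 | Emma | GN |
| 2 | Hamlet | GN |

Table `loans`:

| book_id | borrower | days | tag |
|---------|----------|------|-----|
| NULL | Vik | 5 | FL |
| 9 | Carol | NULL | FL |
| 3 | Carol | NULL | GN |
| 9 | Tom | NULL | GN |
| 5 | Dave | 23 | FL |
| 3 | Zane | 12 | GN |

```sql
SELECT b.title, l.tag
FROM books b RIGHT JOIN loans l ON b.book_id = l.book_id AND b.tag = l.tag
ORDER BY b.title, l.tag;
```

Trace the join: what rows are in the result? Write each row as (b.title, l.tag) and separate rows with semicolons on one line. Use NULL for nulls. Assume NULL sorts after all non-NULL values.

(NULL, FL); (NULL, FL); (NULL, FL); (NULL, GN); (NULL, GN); (NULL, GN)

RIGHT JOIN keeps every row from `loans`; unmatched rows get NULL for `books`'s columns.
Matching on b.book_id = l.book_id AND b.tag = l.tag. A NULL in a compared column never satisfies the condition.
- b (book_id=4, tag=GN) has no partner in l.
- b (book_id=8, tag=FL) has no partner in l.
- b (book_id=4, tag=FL) has no partner in l.
- b (book_id=NULL, tag=FL) has no partner in l.
- b (book_id=5, tag=GN) has no partner in l.
- b (book_id=2, tag=GN) has no partner in l.
- 6 row(s) from l found no b partner → padded with NULL.
After projecting and ordering:
b.title | l.tag
NULL | FL
NULL | FL
NULL | FL
NULL | GN
NULL | GN
NULL | GN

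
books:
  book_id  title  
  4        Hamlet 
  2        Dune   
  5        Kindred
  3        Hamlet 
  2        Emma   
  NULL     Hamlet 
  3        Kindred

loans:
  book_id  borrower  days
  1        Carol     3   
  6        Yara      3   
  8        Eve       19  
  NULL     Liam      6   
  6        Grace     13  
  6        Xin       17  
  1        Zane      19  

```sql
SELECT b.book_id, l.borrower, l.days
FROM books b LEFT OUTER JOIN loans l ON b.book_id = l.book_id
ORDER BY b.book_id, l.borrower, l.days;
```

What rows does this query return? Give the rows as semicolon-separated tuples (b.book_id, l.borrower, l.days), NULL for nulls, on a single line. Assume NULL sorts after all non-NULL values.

(2, NULL, NULL); (2, NULL, NULL); (3, NULL, NULL); (3, NULL, NULL); (4, NULL, NULL); (5, NULL, NULL); (NULL, NULL, NULL)

LEFT JOIN keeps every row from `books`; unmatched rows get NULL for `loans`'s columns.
Matching on b.book_id = l.book_id. A NULL in a compared column never satisfies the condition.
Matched pairs: 0; unmatched b rows kept: 7.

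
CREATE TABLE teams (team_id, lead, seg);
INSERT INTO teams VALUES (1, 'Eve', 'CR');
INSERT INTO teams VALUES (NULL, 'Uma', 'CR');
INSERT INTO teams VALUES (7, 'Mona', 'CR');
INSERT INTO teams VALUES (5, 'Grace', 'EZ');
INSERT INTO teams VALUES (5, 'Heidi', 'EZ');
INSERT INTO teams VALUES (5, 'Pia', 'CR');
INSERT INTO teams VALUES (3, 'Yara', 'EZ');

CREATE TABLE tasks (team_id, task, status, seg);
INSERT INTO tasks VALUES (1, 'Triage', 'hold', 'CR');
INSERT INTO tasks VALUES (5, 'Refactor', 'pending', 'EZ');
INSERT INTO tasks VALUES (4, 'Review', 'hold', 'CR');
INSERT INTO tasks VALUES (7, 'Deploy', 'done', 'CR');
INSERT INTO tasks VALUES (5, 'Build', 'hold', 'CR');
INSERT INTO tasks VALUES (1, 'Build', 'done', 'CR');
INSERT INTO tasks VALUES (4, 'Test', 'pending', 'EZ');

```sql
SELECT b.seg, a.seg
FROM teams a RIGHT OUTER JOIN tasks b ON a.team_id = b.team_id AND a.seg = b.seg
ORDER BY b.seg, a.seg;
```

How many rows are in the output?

8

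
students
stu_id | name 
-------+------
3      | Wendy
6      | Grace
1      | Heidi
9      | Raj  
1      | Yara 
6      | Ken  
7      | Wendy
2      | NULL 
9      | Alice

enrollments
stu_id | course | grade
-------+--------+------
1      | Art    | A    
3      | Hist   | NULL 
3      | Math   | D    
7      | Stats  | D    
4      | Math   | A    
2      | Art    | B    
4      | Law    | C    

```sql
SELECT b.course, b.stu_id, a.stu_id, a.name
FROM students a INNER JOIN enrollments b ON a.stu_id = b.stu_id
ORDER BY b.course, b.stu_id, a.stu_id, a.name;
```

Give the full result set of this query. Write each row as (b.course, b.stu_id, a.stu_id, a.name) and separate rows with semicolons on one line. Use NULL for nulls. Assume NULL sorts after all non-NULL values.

INNER JOIN keeps only pairs where the ON condition holds.
Matching on a.stu_id = b.stu_id.
- a row (stu_id=3): matches 2 b row(s) → 2 output row(s).
- a row (stu_id=6): no match → dropped.
- a row (stu_id=1): matches 1 b row(s) → 1 output row(s).
- a row (stu_id=9): no match → dropped.
- a row (stu_id=1): matches 1 b row(s) → 1 output row(s).
- a row (stu_id=6): no match → dropped.
- a row (stu_id=7): matches 1 b row(s) → 1 output row(s).
- a row (stu_id=2): matches 1 b row(s) → 1 output row(s).
- a row (stu_id=9): no match → dropped.
After projecting and ordering:
b.course | b.stu_id | a.stu_id | a.name
Art | 1 | 1 | Heidi
Art | 1 | 1 | Yara
Art | 2 | 2 | NULL
Hist | 3 | 3 | Wendy
Math | 3 | 3 | Wendy
Stats | 7 | 7 | Wendy

(Art, 1, 1, Heidi); (Art, 1, 1, Yara); (Art, 2, 2, NULL); (Hist, 3, 3, Wendy); (Math, 3, 3, Wendy); (Stats, 7, 7, Wendy)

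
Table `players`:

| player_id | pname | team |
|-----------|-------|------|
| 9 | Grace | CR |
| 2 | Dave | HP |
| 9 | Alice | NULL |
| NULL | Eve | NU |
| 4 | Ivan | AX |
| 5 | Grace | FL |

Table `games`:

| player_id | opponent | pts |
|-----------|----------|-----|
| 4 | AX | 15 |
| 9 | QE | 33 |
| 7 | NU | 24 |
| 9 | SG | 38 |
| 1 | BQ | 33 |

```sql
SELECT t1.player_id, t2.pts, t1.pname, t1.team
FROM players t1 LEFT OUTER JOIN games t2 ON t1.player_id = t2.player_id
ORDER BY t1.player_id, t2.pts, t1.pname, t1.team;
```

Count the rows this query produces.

LEFT JOIN keeps every row from `players`; unmatched rows get NULL for `games`'s columns.
Matching on t1.player_id = t2.player_id. A NULL in a compared column never satisfies the condition.
- t1[0] player_id=9 → 2 match(es) in t2 → 2 row(s).
- t1[1] player_id=2 → no match; kept with NULLs on the t2 side.
- t1[2] player_id=9 → 2 match(es) in t2 → 2 row(s).
- t1[3] player_id=NULL → no match; kept with NULLs on the t2 side.
- t1[4] player_id=4 → 1 match(es) in t2 → 1 row(s).
- t1[5] player_id=5 → no match; kept with NULLs on the t2 side.
Total: 5 matched + 3 padded = 8 rows.

8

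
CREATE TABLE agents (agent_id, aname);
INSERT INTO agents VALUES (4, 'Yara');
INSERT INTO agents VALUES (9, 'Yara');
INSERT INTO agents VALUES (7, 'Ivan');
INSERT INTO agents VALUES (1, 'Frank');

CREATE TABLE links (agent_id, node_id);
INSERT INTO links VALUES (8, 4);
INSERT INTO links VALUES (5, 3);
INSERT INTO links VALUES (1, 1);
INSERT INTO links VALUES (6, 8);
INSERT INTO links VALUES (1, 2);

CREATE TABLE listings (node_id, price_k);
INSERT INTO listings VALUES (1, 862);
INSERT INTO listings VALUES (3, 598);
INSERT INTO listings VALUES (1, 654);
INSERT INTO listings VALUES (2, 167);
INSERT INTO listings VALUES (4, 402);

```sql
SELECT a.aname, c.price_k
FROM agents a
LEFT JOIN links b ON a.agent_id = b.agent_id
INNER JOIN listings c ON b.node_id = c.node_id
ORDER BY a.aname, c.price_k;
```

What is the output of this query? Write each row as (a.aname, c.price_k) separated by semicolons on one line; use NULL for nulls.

(Frank, 167); (Frank, 654); (Frank, 862)

Evaluate left to right. First `agents a LEFT JOIN links b` on agent_id: 5 row(s).
Then INNER JOIN `listings c` on node_id: keep only rows whose b.node_id appears in c.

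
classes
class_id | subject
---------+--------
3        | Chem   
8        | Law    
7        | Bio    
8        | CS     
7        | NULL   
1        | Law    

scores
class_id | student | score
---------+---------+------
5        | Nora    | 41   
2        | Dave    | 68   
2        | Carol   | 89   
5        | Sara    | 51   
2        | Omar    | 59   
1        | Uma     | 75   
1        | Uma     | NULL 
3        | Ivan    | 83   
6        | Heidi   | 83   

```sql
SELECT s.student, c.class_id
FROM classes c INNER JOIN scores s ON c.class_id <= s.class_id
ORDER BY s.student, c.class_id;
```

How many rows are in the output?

13

INNER JOIN keeps only pairs where the ON condition holds.
Matching on c.class_id <= s.class_id.
- c row (class_id=3): matches 4 s row(s) → 4 output row(s).
- c row (class_id=8): no match → dropped.
- c row (class_id=7): no match → dropped.
- c row (class_id=8): no match → dropped.
- c row (class_id=7): no match → dropped.
- c row (class_id=1): matches 9 s row(s) → 9 output row(s).
Total: 13 rows.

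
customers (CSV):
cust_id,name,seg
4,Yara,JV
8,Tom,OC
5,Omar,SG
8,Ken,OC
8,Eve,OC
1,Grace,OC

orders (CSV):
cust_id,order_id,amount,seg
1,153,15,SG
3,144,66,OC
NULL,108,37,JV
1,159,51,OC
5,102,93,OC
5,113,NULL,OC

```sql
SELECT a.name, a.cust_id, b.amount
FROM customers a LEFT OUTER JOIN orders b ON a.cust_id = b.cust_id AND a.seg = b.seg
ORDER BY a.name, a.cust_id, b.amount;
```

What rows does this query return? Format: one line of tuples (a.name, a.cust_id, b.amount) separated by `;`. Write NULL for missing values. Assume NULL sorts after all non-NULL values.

(Eve, 8, NULL); (Grace, 1, 51); (Ken, 8, NULL); (Omar, 5, NULL); (Tom, 8, NULL); (Yara, 4, NULL)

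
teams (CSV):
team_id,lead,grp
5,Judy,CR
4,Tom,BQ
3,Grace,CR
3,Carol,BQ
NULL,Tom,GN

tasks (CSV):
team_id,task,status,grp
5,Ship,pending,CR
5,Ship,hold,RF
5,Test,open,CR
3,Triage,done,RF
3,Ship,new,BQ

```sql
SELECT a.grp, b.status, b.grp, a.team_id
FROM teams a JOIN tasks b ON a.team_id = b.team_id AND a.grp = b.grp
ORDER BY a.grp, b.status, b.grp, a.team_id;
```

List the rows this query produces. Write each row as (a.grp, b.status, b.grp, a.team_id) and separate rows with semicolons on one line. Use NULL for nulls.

INNER JOIN keeps only pairs where the ON condition holds.
Matching on a.team_id = b.team_id AND a.grp = b.grp. A NULL in a compared column never satisfies the condition.
Matched pairs: 3.

(BQ, new, BQ, 3); (CR, open, CR, 5); (CR, pending, CR, 5)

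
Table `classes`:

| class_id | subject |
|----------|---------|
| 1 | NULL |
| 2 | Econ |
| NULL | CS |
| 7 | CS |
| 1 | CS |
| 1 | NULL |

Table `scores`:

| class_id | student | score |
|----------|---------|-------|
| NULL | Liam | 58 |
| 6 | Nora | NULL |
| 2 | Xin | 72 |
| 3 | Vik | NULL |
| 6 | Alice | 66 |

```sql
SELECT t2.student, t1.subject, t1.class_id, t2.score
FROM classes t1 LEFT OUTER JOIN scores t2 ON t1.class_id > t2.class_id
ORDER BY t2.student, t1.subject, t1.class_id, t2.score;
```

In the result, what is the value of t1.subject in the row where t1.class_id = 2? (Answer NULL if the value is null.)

LEFT JOIN keeps every row from `classes`; unmatched rows get NULL for `scores`'s columns.
Matching on t1.class_id > t2.class_id. A NULL in a compared column never satisfies the condition.
- class_id=1: no t2 row matches, row kept with t2 columns NULL.
- class_id=2: no t2 row matches, row kept with t2 columns NULL.
- class_id=NULL: no t2 row matches, row kept with t2 columns NULL.
- class_id=7: 4 matching t2 row(s), so 4 row(s) emitted.
- class_id=1: no t2 row matches, row kept with t2 columns NULL.
- class_id=1: no t2 row matches, row kept with t2 columns NULL.

Econ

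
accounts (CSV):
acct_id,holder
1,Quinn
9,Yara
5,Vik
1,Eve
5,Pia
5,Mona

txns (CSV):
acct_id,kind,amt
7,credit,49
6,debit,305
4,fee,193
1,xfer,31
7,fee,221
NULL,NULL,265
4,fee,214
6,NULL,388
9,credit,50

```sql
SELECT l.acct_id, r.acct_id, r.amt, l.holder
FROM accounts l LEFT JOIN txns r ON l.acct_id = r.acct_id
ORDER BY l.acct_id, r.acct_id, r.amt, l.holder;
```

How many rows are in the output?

LEFT JOIN keeps every row from `accounts`; unmatched rows get NULL for `txns`'s columns.
Matching on l.acct_id = r.acct_id. A NULL in a compared column never satisfies the condition.
Matched pairs: 3; unmatched l rows kept: 3.
Total: 3 matched + 3 padded = 6 rows.

6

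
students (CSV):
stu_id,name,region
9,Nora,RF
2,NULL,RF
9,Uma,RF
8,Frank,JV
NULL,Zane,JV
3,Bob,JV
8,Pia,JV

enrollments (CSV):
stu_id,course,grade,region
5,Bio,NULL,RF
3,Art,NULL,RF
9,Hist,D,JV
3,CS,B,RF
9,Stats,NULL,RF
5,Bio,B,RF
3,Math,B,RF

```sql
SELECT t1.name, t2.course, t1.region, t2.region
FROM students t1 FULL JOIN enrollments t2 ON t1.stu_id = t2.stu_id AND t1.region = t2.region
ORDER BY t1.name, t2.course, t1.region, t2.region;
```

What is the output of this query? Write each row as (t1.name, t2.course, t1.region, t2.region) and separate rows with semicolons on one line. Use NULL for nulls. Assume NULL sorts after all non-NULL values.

FULL OUTER JOIN keeps every row from both sides; unmatched rows get NULL for the other side's columns.
Matching on t1.stu_id = t2.stu_id AND t1.region = t2.region. A NULL in a compared column never satisfies the condition.
Matched pairs: 2; unmatched t1 rows kept: 5; unmatched t2 rows kept: 6.

(Bob, NULL, JV, NULL); (Frank, NULL, JV, NULL); (Nora, Stats, RF, RF); (Pia, NULL, JV, NULL); (Uma, Stats, RF, RF); (Zane, NULL, JV, NULL); (NULL, Art, NULL, RF); (NULL, Bio, NULL, RF); (NULL, Bio, NULL, RF); (NULL, CS, NULL, RF); (NULL, Hist, NULL, JV); (NULL, Math, NULL, RF); (NULL, NULL, RF, NULL)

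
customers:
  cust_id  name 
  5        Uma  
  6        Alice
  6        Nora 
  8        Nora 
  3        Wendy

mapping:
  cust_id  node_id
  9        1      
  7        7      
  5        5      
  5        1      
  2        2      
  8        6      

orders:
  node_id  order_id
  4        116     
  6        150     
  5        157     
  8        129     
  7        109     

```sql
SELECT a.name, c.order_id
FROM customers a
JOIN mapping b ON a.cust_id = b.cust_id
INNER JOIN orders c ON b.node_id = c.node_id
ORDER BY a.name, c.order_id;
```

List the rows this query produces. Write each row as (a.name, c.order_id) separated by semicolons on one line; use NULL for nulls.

Joins associate left-to-right: customers INNER JOIN mapping on cust_id gives 3 intermediate row(s).
Then INNER JOIN `orders c` on node_id: keep only rows whose b.node_id appears in c.

(Nora, 150); (Uma, 157)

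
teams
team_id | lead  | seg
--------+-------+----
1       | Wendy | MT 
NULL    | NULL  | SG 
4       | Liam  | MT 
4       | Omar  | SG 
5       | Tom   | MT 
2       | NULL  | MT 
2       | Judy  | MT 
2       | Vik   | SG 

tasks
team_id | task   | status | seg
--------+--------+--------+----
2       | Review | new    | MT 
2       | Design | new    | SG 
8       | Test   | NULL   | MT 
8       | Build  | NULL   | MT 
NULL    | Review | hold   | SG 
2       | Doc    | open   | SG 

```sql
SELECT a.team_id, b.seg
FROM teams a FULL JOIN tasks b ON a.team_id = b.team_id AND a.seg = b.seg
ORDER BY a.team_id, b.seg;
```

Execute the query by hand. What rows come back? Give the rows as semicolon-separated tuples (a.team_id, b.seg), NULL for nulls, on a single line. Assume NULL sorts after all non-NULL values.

FULL OUTER JOIN keeps every row from both sides; unmatched rows get NULL for the other side's columns.
Matching on a.team_id = b.team_id AND a.seg = b.seg. A NULL in a compared column never satisfies the condition.
Matched pairs: 4; unmatched a rows kept: 5; unmatched b rows kept: 3.

(1, NULL); (2, MT); (2, MT); (2, SG); (2, SG); (4, NULL); (4, NULL); (5, NULL); (NULL, MT); (NULL, MT); (NULL, SG); (NULL, NULL)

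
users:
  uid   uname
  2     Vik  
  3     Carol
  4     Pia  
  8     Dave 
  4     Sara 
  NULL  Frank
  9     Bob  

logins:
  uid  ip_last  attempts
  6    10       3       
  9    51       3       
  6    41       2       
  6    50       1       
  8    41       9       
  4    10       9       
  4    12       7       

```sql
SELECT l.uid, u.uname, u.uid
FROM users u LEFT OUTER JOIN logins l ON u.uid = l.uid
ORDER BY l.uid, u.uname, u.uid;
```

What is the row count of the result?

9

LEFT JOIN keeps every row from `users`; unmatched rows get NULL for `logins`'s columns.
Matching on u.uid = l.uid. A NULL in a compared column never satisfies the condition.
- u (uid=2) has no partner → padded with NULL.
- u (uid=3) has no partner → padded with NULL.
- u (uid=4) pairs with 2 row(s) of l.
- u (uid=8) pairs with 1 row(s) of l.
- u (uid=4) pairs with 2 row(s) of l.
- u (uid=NULL) has no partner → padded with NULL.
- u (uid=9) pairs with 1 row(s) of l.
Total: 6 matched + 3 padded = 9 rows.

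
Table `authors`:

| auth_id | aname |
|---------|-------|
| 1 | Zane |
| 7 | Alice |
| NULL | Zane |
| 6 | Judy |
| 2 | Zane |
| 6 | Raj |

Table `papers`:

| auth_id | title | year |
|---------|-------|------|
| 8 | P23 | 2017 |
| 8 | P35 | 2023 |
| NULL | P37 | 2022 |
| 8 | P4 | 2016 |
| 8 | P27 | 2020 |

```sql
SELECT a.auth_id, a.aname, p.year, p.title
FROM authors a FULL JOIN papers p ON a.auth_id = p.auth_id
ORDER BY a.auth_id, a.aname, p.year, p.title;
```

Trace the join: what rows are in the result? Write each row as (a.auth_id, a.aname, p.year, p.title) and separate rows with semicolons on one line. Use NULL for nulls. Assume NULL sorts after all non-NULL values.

FULL OUTER JOIN keeps every row from both sides; unmatched rows get NULL for the other side's columns.
Matching on a.auth_id = p.auth_id. A NULL in a compared column never satisfies the condition.
- auth_id=1: no p row matches, row kept with p columns NULL.
- auth_id=7: no p row matches, row kept with p columns NULL.
- auth_id=NULL: no p row matches, row kept with p columns NULL.
- auth_id=6: no p row matches, row kept with p columns NULL.
- auth_id=2: no p row matches, row kept with p columns NULL.
- auth_id=6: no p row matches, row kept with p columns NULL.
- 5 row(s) from p found no a partner → padded with NULL.

(1, Zane, NULL, NULL); (2, Zane, NULL, NULL); (6, Judy, NULL, NULL); (6, Raj, NULL, NULL); (7, Alice, NULL, NULL); (NULL, Zane, NULL, NULL); (NULL, NULL, 2016, P4); (NULL, NULL, 2017, P23); (NULL, NULL, 2020, P27); (NULL, NULL, 2022, P37); (NULL, NULL, 2023, P35)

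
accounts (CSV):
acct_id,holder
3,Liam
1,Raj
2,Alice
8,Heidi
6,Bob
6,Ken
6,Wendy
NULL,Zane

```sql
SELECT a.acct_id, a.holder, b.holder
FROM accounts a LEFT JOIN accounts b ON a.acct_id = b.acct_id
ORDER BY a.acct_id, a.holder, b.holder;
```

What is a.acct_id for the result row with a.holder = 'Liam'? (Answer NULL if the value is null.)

3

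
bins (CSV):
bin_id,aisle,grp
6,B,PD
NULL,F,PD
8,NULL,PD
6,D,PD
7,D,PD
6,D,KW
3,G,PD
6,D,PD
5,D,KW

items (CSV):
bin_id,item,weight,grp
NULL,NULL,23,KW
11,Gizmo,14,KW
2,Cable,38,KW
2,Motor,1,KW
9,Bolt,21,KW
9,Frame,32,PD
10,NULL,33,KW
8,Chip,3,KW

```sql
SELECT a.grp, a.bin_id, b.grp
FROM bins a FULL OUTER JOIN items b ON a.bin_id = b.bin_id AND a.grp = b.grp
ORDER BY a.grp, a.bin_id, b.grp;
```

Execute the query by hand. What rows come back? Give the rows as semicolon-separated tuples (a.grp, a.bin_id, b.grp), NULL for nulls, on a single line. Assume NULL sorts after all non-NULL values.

FULL OUTER JOIN keeps every row from both sides; unmatched rows get NULL for the other side's columns.
Matching on a.bin_id = b.bin_id AND a.grp = b.grp. A NULL in a compared column never satisfies the condition.
- bin_id=6, grp=PD: no b row matches, row kept with b columns NULL.
- bin_id=NULL, grp=PD: no b row matches, row kept with b columns NULL.
- bin_id=8, grp=PD: no b row matches, row kept with b columns NULL.
- bin_id=6, grp=PD: no b row matches, row kept with b columns NULL.
- bin_id=7, grp=PD: no b row matches, row kept with b columns NULL.
- bin_id=6, grp=KW: no b row matches, row kept with b columns NULL.
- bin_id=3, grp=PD: no b row matches, row kept with b columns NULL.
- bin_id=6, grp=PD: no b row matches, row kept with b columns NULL.
- bin_id=5, grp=KW: no b row matches, row kept with b columns NULL.
- 8 b row(s) had no a match → kept, a columns NULL.

(KW, 5, NULL); (KW, 6, NULL); (PD, 3, NULL); (PD, 6, NULL); (PD, 6, NULL); (PD, 6, NULL); (PD, 7, NULL); (PD, 8, NULL); (PD, NULL, NULL); (NULL, NULL, KW); (NULL, NULL, KW); (NULL, NULL, KW); (NULL, NULL, KW); (NULL, NULL, KW); (NULL, NULL, KW); (NULL, NULL, KW); (NULL, NULL, PD)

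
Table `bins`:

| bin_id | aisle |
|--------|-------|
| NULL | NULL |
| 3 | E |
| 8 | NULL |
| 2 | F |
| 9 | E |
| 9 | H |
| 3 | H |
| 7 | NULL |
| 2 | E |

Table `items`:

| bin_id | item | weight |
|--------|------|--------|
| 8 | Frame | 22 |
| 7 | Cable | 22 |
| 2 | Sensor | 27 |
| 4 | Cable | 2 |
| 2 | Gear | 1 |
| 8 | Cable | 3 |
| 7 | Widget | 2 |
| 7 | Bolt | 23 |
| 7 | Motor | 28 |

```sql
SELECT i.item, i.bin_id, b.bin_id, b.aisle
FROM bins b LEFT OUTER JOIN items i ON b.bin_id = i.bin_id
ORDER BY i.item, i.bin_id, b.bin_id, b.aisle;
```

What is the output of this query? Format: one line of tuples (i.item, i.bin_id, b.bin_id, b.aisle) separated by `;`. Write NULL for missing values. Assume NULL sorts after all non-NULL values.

(Bolt, 7, 7, NULL); (Cable, 7, 7, NULL); (Cable, 8, 8, NULL); (Frame, 8, 8, NULL); (Gear, 2, 2, E); (Gear, 2, 2, F); (Motor, 7, 7, NULL); (Sensor, 2, 2, E); (Sensor, 2, 2, F); (Widget, 7, 7, NULL); (NULL, NULL, 3, E); (NULL, NULL, 3, H); (NULL, NULL, 9, E); (NULL, NULL, 9, H); (NULL, NULL, NULL, NULL)

LEFT JOIN keeps every row from `bins`; unmatched rows get NULL for `items`'s columns.
Matching on b.bin_id = i.bin_id. A NULL in a compared column never satisfies the condition.
- b row (bin_id=NULL): no match → kept, i columns NULL.
- b row (bin_id=3): no match → kept, i columns NULL.
- b row (bin_id=8): matches 2 i row(s) → 2 output row(s).
- b row (bin_id=2): matches 2 i row(s) → 2 output row(s).
- b row (bin_id=9): no match → kept, i columns NULL.
- b row (bin_id=9): no match → kept, i columns NULL.
- b row (bin_id=3): no match → kept, i columns NULL.
- b row (bin_id=7): matches 4 i row(s) → 4 output row(s).
- b row (bin_id=2): matches 2 i row(s) → 2 output row(s).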